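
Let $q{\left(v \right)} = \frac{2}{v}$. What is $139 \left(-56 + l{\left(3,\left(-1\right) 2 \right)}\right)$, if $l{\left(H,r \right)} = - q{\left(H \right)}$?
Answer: $- \frac{23630}{3} \approx -7876.7$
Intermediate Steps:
$l{\left(H,r \right)} = - \frac{2}{H}$
$139 \left(-56 + l{\left(3,\left(-1\right) 2 \right)}\right) = 139 \left(-56 - \frac{2}{3}\right) = 139 \left(- \frac{170}{3}\right) = - \frac{23630}{3}$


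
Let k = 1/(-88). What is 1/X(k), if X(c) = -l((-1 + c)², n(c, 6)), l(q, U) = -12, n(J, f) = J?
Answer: 1/12 ≈ 0.083333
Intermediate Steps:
k = -1/88 ≈ -0.011364
X(c) = 12 (X(c) = -1*(-12) = 12)
1/X(k) = 1/12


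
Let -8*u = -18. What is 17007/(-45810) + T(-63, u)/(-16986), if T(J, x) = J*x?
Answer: -62752741/172917480 ≈ -0.36291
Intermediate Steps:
u = 9/4 (u = -⅛*(-18) = 9/4 ≈ 2.2500)
17007/(-45810) + T(-63, u)/(-16986) = 17007/(-45810) - 63*9/4/(-16986) = 17007*(-1/45810) - 567/4*(-1/16986) = -5669/15270 + 189/22648 = -62752741/172917480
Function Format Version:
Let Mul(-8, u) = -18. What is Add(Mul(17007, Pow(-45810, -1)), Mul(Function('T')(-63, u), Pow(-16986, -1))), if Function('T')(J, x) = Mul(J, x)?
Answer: Rational(-62752741, 172917480) ≈ -0.36291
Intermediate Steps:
u = Rational(9, 4) (u = Mul(Rational(-1, 8), -18) = Rational(9, 4) ≈ 2.2500)
Add(Mul(17007, Pow(-45810, -1)), Mul(Function('T')(-63, u), Pow(-16986, -1))) = Add(Mul(17007, Pow(-45810, -1)), Mul(Mul(-63, Rational(9, 4)), Pow(-16986, -1))) = Add(Mul(17007, Rational(-1, 45810)), Mul(Rational(-567, 4), Rational(-1, 16986))) = Add(Rational(-5669, 15270), Rational(189, 22648)) = Rational(-62752741, 172917480)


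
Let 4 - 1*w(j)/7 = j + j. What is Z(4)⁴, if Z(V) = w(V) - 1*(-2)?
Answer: 456976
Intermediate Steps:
w(j) = 28 - 14*j (w(j) = 28 - 7*(j + j) = 28 - 14*j)
Z(V) = 30 - 14*V (Z(V) = (28 - 14*V) - 1*(-2) = (28 - 14*V) + 2 = 30 - 14*V)
Z(4)⁴ = (30 - 14*4)⁴ = (30 - 56)⁴ = (-26)⁴ = 456976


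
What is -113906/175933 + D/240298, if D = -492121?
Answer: -113951707881/42276348034 ≈ -2.6954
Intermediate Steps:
-113906/175933 + D/240298 = -113906/175933 - 492121/240298 = -113951707881/42276348034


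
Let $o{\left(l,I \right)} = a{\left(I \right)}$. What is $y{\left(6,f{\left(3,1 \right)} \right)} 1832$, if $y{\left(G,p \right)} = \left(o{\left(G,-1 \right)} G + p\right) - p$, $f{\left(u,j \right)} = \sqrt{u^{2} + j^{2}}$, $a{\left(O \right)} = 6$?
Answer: $65952$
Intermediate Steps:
$o{\left(l,I \right)} = 6$
$f{\left(u,j \right)} = \sqrt{j^{2} + u^{2}}$
$y{\left(G,p \right)} = 6 G$ ($y{\left(G,p \right)} = \left(6 G + p\right) - p = \left(p + 6 G\right) - p = 6 G$)
$y{\left(6,f{\left(3,1 \right)} \right)} 1832 = 6 \cdot 6 \cdot 1832 = 36 \cdot 1832 = 65952$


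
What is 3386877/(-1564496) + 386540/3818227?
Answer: -1761017846177/853371552656 ≈ -2.0636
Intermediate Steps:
3386877/(-1564496) + 386540/3818227 = 3386877*(-1/1564496) + 386540*(1/3818227) = -3386877/1564496 + 55220/545461 = -1761017846177/853371552656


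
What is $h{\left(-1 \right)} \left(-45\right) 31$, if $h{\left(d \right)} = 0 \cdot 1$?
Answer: $0$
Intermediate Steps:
$h{\left(d \right)} = 0$
$h{\left(-1 \right)} \left(-45\right) 31 = 0 \left(-45\right) 31 = 0 \cdot 31 = 0$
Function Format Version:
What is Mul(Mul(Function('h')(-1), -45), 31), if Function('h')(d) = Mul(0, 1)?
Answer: 0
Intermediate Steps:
Function('h')(d) = 0
Mul(Mul(Function('h')(-1), -45), 31) = Mul(Mul(0, -45), 31) = Mul(0, 31) = 0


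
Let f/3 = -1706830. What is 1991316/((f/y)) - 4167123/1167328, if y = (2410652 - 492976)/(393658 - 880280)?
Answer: -493810480604340491/242390122639172320 ≈ -2.0373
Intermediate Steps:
f = -5120490 (f = 3*(-1706830) = -5120490)
y = -958838/243311 (y = 1917676/(-486622) = 1917676*(-1/486622) = -958838/243311 ≈ -3.9408)
1991316/((f/y)) - 4167123/1167328 = 1991316/((-5120490/(-958838/243311))) - 4167123/1167328 = 1991316/((-5120490*(-243311/958838))) - 4167123*1/1167328 = 1991316/(622935771195/479419) - 4167123/1167328 = 1991316*(479419/622935771195) - 4167123/1167328 = 318224908468/207645257065 - 4167123/1167328 = -493810480604340491/242390122639172320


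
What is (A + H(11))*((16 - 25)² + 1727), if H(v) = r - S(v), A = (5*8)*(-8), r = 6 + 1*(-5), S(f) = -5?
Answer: -567712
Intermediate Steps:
r = 1 (r = 6 - 5 = 1)
A = -320 (A = 40*(-8) = -320)
H(v) = 6 (H(v) = 1 - 1*(-5) = 1 + 5 = 6)
(A + H(11))*((16 - 25)² + 1727) = (-320 + 6)*((16 - 25)² + 1727) = -314*((-9)² + 1727) = -314*(81 + 1727) = -314*1808 = -567712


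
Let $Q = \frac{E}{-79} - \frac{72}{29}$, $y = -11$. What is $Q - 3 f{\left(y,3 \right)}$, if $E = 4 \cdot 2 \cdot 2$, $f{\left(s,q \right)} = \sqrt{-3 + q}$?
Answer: $- \frac{6152}{2291} \approx -2.6853$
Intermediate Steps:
$E = 16$ ($E = 8 \cdot 2 = 16$)
$Q = - \frac{6152}{2291}$ ($Q = \frac{16}{-79} - \frac{72}{29} = 16 \left(- \frac{1}{79}\right) - \frac{72}{29} = - \frac{16}{79} - \frac{72}{29} = - \frac{6152}{2291} \approx -2.6853$)
$Q - 3 f{\left(y,3 \right)} = - \frac{6152}{2291} - 3 \sqrt{-3 + 3} = - \frac{6152}{2291} - 3 \sqrt{0} = - \frac{6152}{2291} - 0 = - \frac{6152}{2291} + 0 = - \frac{6152}{2291}$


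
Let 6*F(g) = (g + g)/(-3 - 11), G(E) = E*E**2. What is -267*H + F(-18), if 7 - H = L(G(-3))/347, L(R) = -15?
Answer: -4566795/2429 ≈ -1880.1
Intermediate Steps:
G(E) = E**3
H = 2444/347 (H = 7 - (-15)/347 = 7 - 1*(-15/347) = 7 + 15/347 = 2444/347 ≈ 7.0432)
F(g) = -g/42 (F(g) = ((g + g)/(-3 - 11))/6 = ((2*g)/(-14))/6 = ((2*g)*(-1/14))/6 = (-g/7)/6 = -g/42)
-267*H + F(-18) = -267*2444/347 - 1/42*(-18) = -652548/347 + 3/7 = -4566795/2429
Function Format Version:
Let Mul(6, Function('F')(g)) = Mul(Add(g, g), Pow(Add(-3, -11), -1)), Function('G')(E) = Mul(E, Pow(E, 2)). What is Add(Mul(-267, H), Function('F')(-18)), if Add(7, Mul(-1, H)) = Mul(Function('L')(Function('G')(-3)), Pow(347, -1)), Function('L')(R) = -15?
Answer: Rational(-4566795, 2429) ≈ -1880.1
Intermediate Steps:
Function('G')(E) = Pow(E, 3)
H = Rational(2444, 347) (H = Add(7, Mul(-1, Mul(-15, Pow(347, -1)))) = Add(7, Mul(-1, Mul(-15, Rational(1, 347)))) = Add(7, Mul(-1, Rational(-15, 347))) = Add(7, Rational(15, 347)) = Rational(2444, 347) ≈ 7.0432)
Function('F')(g) = Mul(Rational(-1, 42), g) (Function('F')(g) = Mul(Rational(1, 6), Mul(Add(g, g), Pow(Add(-3, -11), -1))) = Mul(Rational(1, 6), Mul(Mul(2, g), Pow(-14, -1))) = Mul(Rational(1, 6), Mul(Mul(2, g), Rational(-1, 14))) = Mul(Rational(1, 6), Mul(Rational(-1, 7), g)) = Mul(Rational(-1, 42), g))
Add(Mul(-267, H), Function('F')(-18)) = Add(Mul(-267, Rational(2444, 347)), Mul(Rational(-1, 42), -18)) = Add(Rational(-652548, 347), Rational(3, 7)) = Rational(-4566795, 2429)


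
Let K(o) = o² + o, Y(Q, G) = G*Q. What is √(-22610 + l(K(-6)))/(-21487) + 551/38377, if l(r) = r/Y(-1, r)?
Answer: 551/38377 - I*√22611/21487 ≈ 0.014358 - 0.0069982*I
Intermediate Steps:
K(o) = o + o²
l(r) = -1 (l(r) = r/((r*(-1))) = r/((-r)) = r*(-1/r) = -1)
√(-22610 + l(K(-6)))/(-21487) + 551/38377 = √(-22610 - 1)/(-21487) + 551/38377 = √(-22611)*(-1/21487) + 551*(1/38377) = (I*√22611)*(-1/21487) + 551/38377 = -I*√22611/21487 + 551/38377 = 551/38377 - I*√22611/21487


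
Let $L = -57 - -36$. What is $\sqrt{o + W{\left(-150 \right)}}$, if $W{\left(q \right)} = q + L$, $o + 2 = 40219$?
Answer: $\sqrt{40046} \approx 200.11$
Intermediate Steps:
$o = 40217$ ($o = -2 + 40219 = 40217$)
$L = -21$ ($L = -57 + 36 = -21$)
$W{\left(q \right)} = -21 + q$ ($W{\left(q \right)} = q - 21 = -21 + q$)
$\sqrt{o + W{\left(-150 \right)}} = \sqrt{40217 - 171} = \sqrt{40046}$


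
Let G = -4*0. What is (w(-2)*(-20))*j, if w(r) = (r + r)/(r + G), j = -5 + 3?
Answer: 80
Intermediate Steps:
j = -2
G = 0
w(r) = 2 (w(r) = (r + r)/(r + 0) = (2*r)/r = 2)
(w(-2)*(-20))*j = (2*(-20))*(-2) = -40*(-2) = 80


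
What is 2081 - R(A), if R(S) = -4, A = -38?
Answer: 2085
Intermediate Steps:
2081 - R(A) = 2081 - 1*(-4) = 2081 + 4 = 2085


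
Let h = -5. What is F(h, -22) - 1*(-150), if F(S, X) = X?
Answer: 128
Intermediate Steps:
F(h, -22) - 1*(-150) = -22 - 1*(-150) = -22 + 150 = 128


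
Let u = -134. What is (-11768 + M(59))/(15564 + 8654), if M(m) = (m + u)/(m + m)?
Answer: -1388699/2857724 ≈ -0.48595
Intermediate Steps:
M(m) = (-134 + m)/(2*m) (M(m) = (m - 134)/(m + m) = (-134 + m)/((2*m)) = (-134 + m)*(1/(2*m)) = (-134 + m)/(2*m))
(-11768 + M(59))/(15564 + 8654) = (-11768 + (½)*(-134 + 59)/59)/(15564 + 8654) = (-11768 + (½)*(1/59)*(-75))/24218 = (-11768 - 75/118)*(1/24218) = -1388699/118*1/24218 = -1388699/2857724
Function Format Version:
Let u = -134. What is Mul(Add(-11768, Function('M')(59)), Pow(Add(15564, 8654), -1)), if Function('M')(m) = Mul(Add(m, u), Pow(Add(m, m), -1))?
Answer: Rational(-1388699, 2857724) ≈ -0.48595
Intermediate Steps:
Function('M')(m) = Mul(Rational(1, 2), Pow(m, -1), Add(-134, m)) (Function('M')(m) = Mul(Add(m, -134), Pow(Add(m, m), -1)) = Mul(Add(-134, m), Pow(Mul(2, m), -1)) = Mul(Add(-134, m), Mul(Rational(1, 2), Pow(m, -1))) = Mul(Rational(1, 2), Pow(m, -1), Add(-134, m)))
Mul(Add(-11768, Function('M')(59)), Pow(Add(15564, 8654), -1)) = Mul(Add(-11768, Mul(Rational(1, 2), Pow(59, -1), Add(-134, 59))), Pow(Add(15564, 8654), -1)) = Mul(Add(-11768, Mul(Rational(1, 2), Rational(1, 59), -75)), Pow(24218, -1)) = Mul(Add(-11768, Rational(-75, 118)), Rational(1, 24218)) = Mul(Rational(-1388699, 118), Rational(1, 24218)) = Rational(-1388699, 2857724)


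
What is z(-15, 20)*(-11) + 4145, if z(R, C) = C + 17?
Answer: 3738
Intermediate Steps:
z(R, C) = 17 + C
z(-15, 20)*(-11) + 4145 = (17 + 20)*(-11) + 4145 = 37*(-11) + 4145 = -407 + 4145 = 3738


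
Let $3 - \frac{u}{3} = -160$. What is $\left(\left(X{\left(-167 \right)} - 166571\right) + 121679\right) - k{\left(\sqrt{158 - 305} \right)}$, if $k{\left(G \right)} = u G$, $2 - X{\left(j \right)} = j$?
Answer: $-44723 - 3423 i \sqrt{3} \approx -44723.0 - 5928.8 i$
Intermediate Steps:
$X{\left(j \right)} = 2 - j$
$u = 489$ ($u = 9 - -480 = 9 + 480 = 489$)
$k{\left(G \right)} = 489 G$
$\left(\left(X{\left(-167 \right)} - 166571\right) + 121679\right) - k{\left(\sqrt{158 - 305} \right)} = \left(\left(\left(2 - -167\right) - 166571\right) + 121679\right) - 489 \sqrt{158 - 305} = \left(\left(\left(2 + 167\right) - 166571\right) + 121679\right) - 489 \sqrt{-147} = \left(\left(169 - 166571\right) + 121679\right) - 489 \cdot 7 i \sqrt{3} = \left(-166402 + 121679\right) - 3423 i \sqrt{3} = -44723 - 3423 i \sqrt{3}$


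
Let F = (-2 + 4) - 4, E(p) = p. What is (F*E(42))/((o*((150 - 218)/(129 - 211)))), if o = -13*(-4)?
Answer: -861/442 ≈ -1.9480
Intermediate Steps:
F = -2 (F = 2 - 4 = -2)
o = 52
(F*E(42))/((o*((150 - 218)/(129 - 211)))) = (-2*42)/((52*((150 - 218)/(129 - 211)))) = -84/(52*(-68/(-82))) = -84/(52*(-68*(-1/82))) = -84/(52*(34/41)) = -84/1768/41 = -84*41/1768 = -861/442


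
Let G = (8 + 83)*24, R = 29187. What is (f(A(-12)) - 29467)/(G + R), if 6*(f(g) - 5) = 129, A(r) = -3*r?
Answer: -19627/20914 ≈ -0.93846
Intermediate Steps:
f(g) = 53/2 (f(g) = 5 + (1/6)*129 = 5 + 43/2 = 53/2)
G = 2184 (G = 91*24 = 2184)
(f(A(-12)) - 29467)/(G + R) = (53/2 - 29467)/(2184 + 29187) = -58881/2/31371 = -58881/2*1/31371 = -19627/20914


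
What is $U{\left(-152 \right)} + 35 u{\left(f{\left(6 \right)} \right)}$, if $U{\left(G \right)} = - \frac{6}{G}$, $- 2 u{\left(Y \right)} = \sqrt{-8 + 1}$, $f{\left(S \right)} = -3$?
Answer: $\frac{3}{76} - \frac{35 i \sqrt{7}}{2} \approx 0.039474 - 46.301 i$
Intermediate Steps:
$u{\left(Y \right)} = - \frac{i \sqrt{7}}{2}$ ($u{\left(Y \right)} = - \frac{\sqrt{-8 + 1}}{2} = - \frac{\sqrt{-7}}{2} = - \frac{i \sqrt{7}}{2}$)
$U{\left(-152 \right)} + 35 u{\left(f{\left(6 \right)} \right)} = - \frac{6}{-152} + 35 \left(- \frac{i \sqrt{7}}{2}\right) = \left(-6\right) \left(- \frac{1}{152}\right) - \frac{35 i \sqrt{7}}{2} = \frac{3}{76} - \frac{35 i \sqrt{7}}{2}$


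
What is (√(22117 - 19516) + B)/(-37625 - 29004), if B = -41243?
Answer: 41192/66629 ≈ 0.61823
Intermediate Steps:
(√(22117 - 19516) + B)/(-37625 - 29004) = (√(22117 - 19516) - 41243)/(-37625 - 29004) = (√2601 - 41243)/(-66629) = (51 - 41243)*(-1/66629) = -41192*(-1/66629) = 41192/66629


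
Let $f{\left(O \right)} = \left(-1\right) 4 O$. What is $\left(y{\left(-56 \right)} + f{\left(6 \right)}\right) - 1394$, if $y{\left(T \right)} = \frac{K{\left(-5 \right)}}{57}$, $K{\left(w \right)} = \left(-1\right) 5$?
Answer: $- \frac{80831}{57} \approx -1418.1$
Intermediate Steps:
$K{\left(w \right)} = -5$
$f{\left(O \right)} = - 4 O$
$y{\left(T \right)} = - \frac{5}{57}$
$\left(y{\left(-56 \right)} + f{\left(6 \right)}\right) - 1394 = \left(- \frac{5}{57} - 24\right) - 1394 = - \frac{1373}{57} - 1394 = - \frac{80831}{57}$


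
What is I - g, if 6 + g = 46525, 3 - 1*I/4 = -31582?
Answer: 79821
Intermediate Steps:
I = 126340 (I = 12 - 4*(-31582) = 12 + 126328 = 126340)
g = 46519 (g = -6 + 46525 = 46519)
I - g = 126340 - 1*46519 = 126340 - 46519 = 79821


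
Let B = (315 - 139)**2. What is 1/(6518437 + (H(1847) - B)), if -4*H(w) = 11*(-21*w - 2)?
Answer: 4/26376523 ≈ 1.5165e-7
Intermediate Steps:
B = 30976 (B = 176**2 = 30976)
H(w) = 11/2 + 231*w/4 (H(w) = -11*(-21*w - 2)/4 = -11*(-2 - 21*w)/4 = -(-22 - 231*w)/4 = 11/2 + 231*w/4)
1/(6518437 + (H(1847) - B)) = 1/(6518437 + ((11/2 + (231/4)*1847) - 1*30976)) = 1/(6518437 + ((11/2 + 426657/4) - 30976)) = 1/(6518437 + (426679/4 - 30976)) = 1/(6518437 + 302775/4) = 1/(26376523/4) = 4/26376523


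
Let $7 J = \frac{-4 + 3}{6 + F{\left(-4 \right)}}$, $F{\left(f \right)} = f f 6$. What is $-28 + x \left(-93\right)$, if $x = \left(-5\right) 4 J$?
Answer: $- \frac{3642}{119} \approx -30.605$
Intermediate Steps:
$F{\left(f \right)} = 6 f^{2}$ ($F{\left(f \right)} = f^{2} \cdot 6 = 6 f^{2}$)
$J = - \frac{1}{714}$ ($J = \frac{\left(-4 + 3\right) \frac{1}{6 + 6 \left(-4\right)^{2}}}{7} = \frac{\left(-1\right) \frac{1}{6 + 6 \cdot 16}}{7} = \frac{\left(-1\right) \frac{1}{6 + 96}}{7} = \frac{\left(-1\right) \frac{1}{102}}{7} = \frac{1}{7} \left(- \frac{1}{102}\right) = - \frac{1}{714} \approx -0.0014006$)
$x = \frac{10}{357}$ ($x = \left(-5\right) 4 \left(- \frac{1}{714}\right) = \left(-20\right) \left(- \frac{1}{714}\right) = \frac{10}{357} \approx 0.028011$)
$-28 + x \left(-93\right) = -28 + \frac{10}{357} \left(-93\right) = -28 - \frac{310}{119} = - \frac{3642}{119}$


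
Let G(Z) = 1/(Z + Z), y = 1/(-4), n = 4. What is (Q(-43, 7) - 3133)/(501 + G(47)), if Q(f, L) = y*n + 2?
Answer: -294408/47095 ≈ -6.2514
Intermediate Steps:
y = -1/4 ≈ -0.25000
Q(f, L) = 1 (Q(f, L) = -1/4*4 + 2 = -1 + 2 = 1)
G(Z) = 1/(2*Z)
(Q(-43, 7) - 3133)/(501 + G(47)) = (1 - 3133)/(501 + (1/2)/47) = -3132/(501 + (1/2)*(1/47)) = -3132/(501 + 1/94) = -3132/47095/94 = -3132*94/47095 = -294408/47095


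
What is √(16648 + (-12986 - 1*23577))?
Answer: I*√19915 ≈ 141.12*I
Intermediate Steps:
√(16648 + (-12986 - 1*23577)) = √(16648 + (-12986 - 23577)) = √(16648 - 36563) = √(-19915) = I*√19915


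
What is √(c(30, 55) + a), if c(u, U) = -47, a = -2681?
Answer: 2*I*√682 ≈ 52.23*I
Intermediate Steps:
√(c(30, 55) + a) = √(-47 - 2681) = √(-2728) = 2*I*√682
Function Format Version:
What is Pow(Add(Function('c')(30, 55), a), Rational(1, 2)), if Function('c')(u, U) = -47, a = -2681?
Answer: Mul(2, I, Pow(682, Rational(1, 2))) ≈ Mul(52.230, I)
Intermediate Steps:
Pow(Add(Function('c')(30, 55), a), Rational(1, 2)) = Pow(Add(-47, -2681), Rational(1, 2)) = Pow(-2728, Rational(1, 2)) = Mul(2, I, Pow(682, Rational(1, 2)))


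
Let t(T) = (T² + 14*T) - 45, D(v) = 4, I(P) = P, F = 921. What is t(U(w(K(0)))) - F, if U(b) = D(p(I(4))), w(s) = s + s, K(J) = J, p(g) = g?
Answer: -894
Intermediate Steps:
w(s) = 2*s
U(b) = 4
t(T) = -45 + T² + 14*T
t(U(w(K(0)))) - F = (-45 + 4² + 14*4) - 1*921 = (-45 + 16 + 56) - 921 = 27 - 921 = -894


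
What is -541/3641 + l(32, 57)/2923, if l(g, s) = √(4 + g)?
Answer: -1559497/10642643 ≈ -0.14653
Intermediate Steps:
-541/3641 + l(32, 57)/2923 = -541/3641 + √(4 + 32)/2923 = -541*1/3641 + √36*(1/2923) = -541/3641 + 6*(1/2923) = -541/3641 + 6/2923 = -1559497/10642643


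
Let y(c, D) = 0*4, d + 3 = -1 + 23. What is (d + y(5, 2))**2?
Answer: 361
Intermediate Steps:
d = 19 (d = -3 + (-1 + 23) = -3 + 22 = 19)
y(c, D) = 0
(d + y(5, 2))**2 = (19 + 0)**2 = 19**2 = 361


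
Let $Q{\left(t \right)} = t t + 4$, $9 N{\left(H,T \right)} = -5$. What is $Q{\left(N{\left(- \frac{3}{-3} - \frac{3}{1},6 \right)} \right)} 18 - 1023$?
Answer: $- \frac{8509}{9} \approx -945.44$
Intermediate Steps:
$N{\left(H,T \right)} = - \frac{5}{9}$ ($N{\left(H,T \right)} = \frac{1}{9} \left(-5\right) = - \frac{5}{9}$)
$Q{\left(t \right)} = 4 + t^{2}$ ($Q{\left(t \right)} = t^{2} + 4 = 4 + t^{2}$)
$Q{\left(N{\left(- \frac{3}{-3} - \frac{3}{1},6 \right)} \right)} 18 - 1023 = \left(4 + \left(- \frac{5}{9}\right)^{2}\right) 18 - 1023 = \left(4 + \frac{25}{81}\right) 18 - 1023 = \frac{349}{81} \cdot 18 - 1023 = \frac{698}{9} - 1023 = - \frac{8509}{9}$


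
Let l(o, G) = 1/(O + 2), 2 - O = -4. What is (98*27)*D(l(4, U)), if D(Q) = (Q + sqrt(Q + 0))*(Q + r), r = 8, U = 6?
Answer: 85995/32 + 85995*sqrt(2)/16 ≈ 10288.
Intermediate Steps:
O = 6 (O = 2 - 1*(-4) = 2 + 4 = 6)
l(o, G) = 1/8 (l(o, G) = 1/(6 + 2) = 1/8)
D(Q) = (8 + Q)*(Q + sqrt(Q)) (D(Q) = (Q + sqrt(Q + 0))*(Q + 8) = (Q + sqrt(Q))*(8 + Q) = (8 + Q)*(Q + sqrt(Q)))
(98*27)*D(l(4, U)) = (98*27)*((1/8)**2 + (1/8)**(3/2) + 8*(1/8) + 8*sqrt(1/8)) = 2646*(1/64 + sqrt(2)/32 + 1 + 8*(sqrt(2)/4)) = 2646*(1/64 + sqrt(2)/32 + 1 + 2*sqrt(2)) = 2646*(65/64 + 65*sqrt(2)/32) = 85995/32 + 85995*sqrt(2)/16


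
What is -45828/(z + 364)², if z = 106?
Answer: -11457/55225 ≈ -0.20746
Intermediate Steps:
-45828/(z + 364)² = -45828/(106 + 364)² = -45828/(470²) = -45828/220900 = -45828*1/220900 = -11457/55225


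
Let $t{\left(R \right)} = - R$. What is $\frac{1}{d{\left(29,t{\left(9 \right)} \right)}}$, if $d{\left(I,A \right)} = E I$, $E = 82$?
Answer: $\frac{1}{2378} \approx 0.00042052$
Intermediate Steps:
$d{\left(I,A \right)} = 82 I$
$\frac{1}{d{\left(29,t{\left(9 \right)} \right)}} = \frac{1}{82 \cdot 29} = \frac{1}{2378}$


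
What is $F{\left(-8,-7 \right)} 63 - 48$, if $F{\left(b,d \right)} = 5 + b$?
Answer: $-237$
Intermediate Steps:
$F{\left(-8,-7 \right)} 63 - 48 = \left(5 - 8\right) 63 - 48 = \left(-3\right) 63 - 48 = -189 - 48 = -237$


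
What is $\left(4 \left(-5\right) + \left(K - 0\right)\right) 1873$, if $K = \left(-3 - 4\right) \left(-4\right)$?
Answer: $14984$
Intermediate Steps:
$K = 28$ ($K = \left(-7\right) \left(-4\right) = 28$)
$\left(4 \left(-5\right) + \left(K - 0\right)\right) 1873 = \left(4 \left(-5\right) + \left(28 - 0\right)\right) 1873 = \left(-20 + \left(28 + 0\right)\right) 1873 = \left(-20 + 28\right) 1873 = 8 \cdot 1873 = 14984$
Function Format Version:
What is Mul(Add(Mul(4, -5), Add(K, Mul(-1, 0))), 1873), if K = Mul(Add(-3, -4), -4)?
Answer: 14984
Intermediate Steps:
K = 28 (K = Mul(-7, -4) = 28)
Mul(Add(Mul(4, -5), Add(K, Mul(-1, 0))), 1873) = Mul(Add(Mul(4, -5), Add(28, Mul(-1, 0))), 1873) = Mul(Add(-20, Add(28, 0)), 1873) = Mul(Add(-20, 28), 1873) = Mul(8, 1873) = 14984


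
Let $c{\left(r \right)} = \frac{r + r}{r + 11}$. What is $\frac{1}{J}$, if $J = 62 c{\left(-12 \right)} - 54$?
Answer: $\frac{1}{1434} \approx 0.00069735$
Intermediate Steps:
$c{\left(r \right)} = \frac{2 r}{11 + r}$
$J = 1434$ ($J = 62 \cdot 2 \left(-12\right) \frac{1}{11 - 12} - 54 = 62 \cdot 2 \left(-12\right) \frac{1}{-1} - 54 = 62 \cdot 2 \left(-12\right) \left(-1\right) - 54 = 62 \cdot 24 - 54 = 1488 - 54 = 1434$)
$\frac{1}{J} = \frac{1}{1434}$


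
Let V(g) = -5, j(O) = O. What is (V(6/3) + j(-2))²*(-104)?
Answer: -5096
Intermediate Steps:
(V(6/3) + j(-2))²*(-104) = (-5 - 2)²*(-104) = (-7)²*(-104) = 49*(-104) = -5096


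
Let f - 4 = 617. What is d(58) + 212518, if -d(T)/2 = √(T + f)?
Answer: 212518 - 2*√679 ≈ 2.1247e+5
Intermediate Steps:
f = 621 (f = 4 + 617 = 621)
d(T) = -2*√(621 + T) (d(T) = -2*√(T + 621) = -2*√(621 + T))
d(58) + 212518 = -2*√(621 + 58) + 212518 = -2*√679 + 212518 = 212518 - 2*√679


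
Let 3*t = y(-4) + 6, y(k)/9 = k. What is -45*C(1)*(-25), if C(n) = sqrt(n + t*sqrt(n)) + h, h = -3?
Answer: -3375 + 3375*I ≈ -3375.0 + 3375.0*I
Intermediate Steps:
y(k) = 9*k
t = -10 (t = (9*(-4) + 6)/3 = (-36 + 6)/3 = (1/3)*(-30) = -10)
C(n) = -3 + sqrt(n - 10*sqrt(n)) (C(n) = sqrt(n - 10*sqrt(n)) - 3 = -3 + sqrt(n - 10*sqrt(n)))
-45*C(1)*(-25) = -45*(-3 + sqrt(1 - 10*sqrt(1)))*(-25) = -45*(-3 + sqrt(1 - 10*1))*(-25) = -45*(-3 + sqrt(1 - 10))*(-25) = -45*(-3 + sqrt(-9))*(-25) = -45*(-3 + 3*I)*(-25) = (135 - 135*I)*(-25) = -3375 + 3375*I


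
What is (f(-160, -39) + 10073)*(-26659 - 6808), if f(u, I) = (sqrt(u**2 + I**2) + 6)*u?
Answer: -304984771 + 5354720*sqrt(27121) ≈ 5.7686e+8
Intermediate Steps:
f(u, I) = u*(6 + sqrt(I**2 + u**2)) (f(u, I) = (sqrt(I**2 + u**2) + 6)*u = (6 + sqrt(I**2 + u**2))*u = u*(6 + sqrt(I**2 + u**2)))
(f(-160, -39) + 10073)*(-26659 - 6808) = (-160*(6 + sqrt((-39)**2 + (-160)**2)) + 10073)*(-26659 - 6808) = (-160*(6 + sqrt(1521 + 25600)) + 10073)*(-33467) = (-160*(6 + sqrt(27121)) + 10073)*(-33467) = ((-960 - 160*sqrt(27121)) + 10073)*(-33467) = (9113 - 160*sqrt(27121))*(-33467) = -304984771 + 5354720*sqrt(27121)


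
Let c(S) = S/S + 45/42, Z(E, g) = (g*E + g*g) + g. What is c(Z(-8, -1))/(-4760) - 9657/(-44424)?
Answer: 8920197/41116880 ≈ 0.21695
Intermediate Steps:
Z(E, g) = g + g² + E*g (Z(E, g) = (E*g + g²) + g = (g² + E*g) + g = g + g² + E*g)
c(S) = 29/14 (c(S) = 1 + 45*(1/42) = 1 + 15/14 = 29/14)
c(Z(-8, -1))/(-4760) - 9657/(-44424) = (29/14)/(-4760) - 9657/(-44424) = (29/14)*(-1/4760) - 9657*(-1/44424) = -29/66640 + 1073/4936 = 8920197/41116880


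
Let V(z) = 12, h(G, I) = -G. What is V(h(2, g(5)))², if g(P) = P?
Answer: 144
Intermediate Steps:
V(h(2, g(5)))² = 12² = 144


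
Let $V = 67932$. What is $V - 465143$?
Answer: $-397211$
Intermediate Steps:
$V - 465143 = 67932 - 465143 = -397211$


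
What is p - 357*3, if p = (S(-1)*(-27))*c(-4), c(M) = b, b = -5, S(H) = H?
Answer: -1206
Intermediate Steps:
c(M) = -5
p = -135 (p = -1*(-27)*(-5) = 27*(-5) = -135)
p - 357*3 = -135 - 357*3 = -135 - 1*1071 = -135 - 1071 = -1206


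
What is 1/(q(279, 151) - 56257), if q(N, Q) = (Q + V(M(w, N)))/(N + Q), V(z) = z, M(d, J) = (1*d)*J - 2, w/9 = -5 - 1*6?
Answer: -215/12108991 ≈ -1.7755e-5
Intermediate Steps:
w = -99 (w = 9*(-5 - 1*6) = 9*(-5 - 6) = 9*(-11) = -99)
M(d, J) = -2 + J*d (M(d, J) = d*J - 2 = J*d - 2 = -2 + J*d)
q(N, Q) = (-2 + Q - 99*N)/(N + Q) (q(N, Q) = (Q + (-2 + N*(-99)))/(N + Q) = (Q + (-2 - 99*N))/(N + Q) = (-2 + Q - 99*N)/(N + Q))
1/(q(279, 151) - 56257) = 1/((-2 + 151 - 99*279)/(279 + 151) - 56257) = 1/((-2 + 151 - 27621)/430 - 56257) = 1/((1/430)*(-27472) - 56257) = 1/(-13736/215 - 56257) = 1/(-12108991/215) = -215/12108991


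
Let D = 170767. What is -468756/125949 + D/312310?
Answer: -41629751159/13111710730 ≈ -3.1750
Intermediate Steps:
-468756/125949 + D/312310 = -468756/125949 + 170767/312310 = -468756*1/125949 + 170767*(1/312310) = -156252/41983 + 170767/312310 = -41629751159/13111710730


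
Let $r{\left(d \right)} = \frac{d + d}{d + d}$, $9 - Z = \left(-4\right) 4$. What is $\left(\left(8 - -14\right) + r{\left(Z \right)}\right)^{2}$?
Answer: $529$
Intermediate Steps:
$Z = 25$ ($Z = 9 - \left(-4\right) 4 = 9 - -16 = 9 + 16 = 25$)
$r{\left(d \right)} = 1$ ($r{\left(d \right)} = \frac{2 d}{2 d} = 2 d \frac{1}{2 d} = 1$)
$\left(\left(8 - -14\right) + r{\left(Z \right)}\right)^{2} = \left(\left(8 - -14\right) + 1\right)^{2} = \left(\left(8 + 14\right) + 1\right)^{2} = \left(22 + 1\right)^{2} = 23^{2} = 529$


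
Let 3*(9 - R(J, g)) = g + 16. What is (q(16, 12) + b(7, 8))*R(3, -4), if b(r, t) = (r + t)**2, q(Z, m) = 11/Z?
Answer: 18055/16 ≈ 1128.4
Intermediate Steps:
R(J, g) = 11/3 - g/3 (R(J, g) = 9 - (g + 16)/3 = 9 - (16 + g)/3 = 9 + (-16/3 - g/3) = 11/3 - g/3)
(q(16, 12) + b(7, 8))*R(3, -4) = (11/16 + (7 + 8)**2)*(11/3 - 1/3*(-4)) = (11*(1/16) + 15**2)*(11/3 + 4/3) = (11/16 + 225)*5 = (3611/16)*5 = 18055/16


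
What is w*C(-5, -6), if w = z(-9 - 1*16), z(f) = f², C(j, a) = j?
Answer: -3125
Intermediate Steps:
w = 625 (w = (-9 - 1*16)² = (-9 - 16)² = (-25)² = 625)
w*C(-5, -6) = 625*(-5) = -3125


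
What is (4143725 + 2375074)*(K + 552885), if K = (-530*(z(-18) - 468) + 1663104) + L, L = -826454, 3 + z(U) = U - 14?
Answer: 10795945993875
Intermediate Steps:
z(U) = -17 + U (z(U) = -3 + (U - 14) = -3 + (-14 + U) = -17 + U)
K = 1103240 (K = (-530*((-17 - 18) - 468) + 1663104) - 826454 = (-530*(-35 - 468) + 1663104) - 826454 = (-530*(-503) + 1663104) - 826454 = (266590 + 1663104) - 826454 = 1929694 - 826454 = 1103240)
(4143725 + 2375074)*(K + 552885) = (4143725 + 2375074)*(1103240 + 552885) = 6518799*1656125 = 10795945993875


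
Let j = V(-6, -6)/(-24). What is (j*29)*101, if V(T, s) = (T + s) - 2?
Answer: 20503/12 ≈ 1708.6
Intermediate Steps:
V(T, s) = -2 + T + s
j = 7/12 (j = (-2 - 6 - 6)/(-24) = -14*(-1/24) = 7/12 ≈ 0.58333)
(j*29)*101 = ((7/12)*29)*101 = (203/12)*101 = 20503/12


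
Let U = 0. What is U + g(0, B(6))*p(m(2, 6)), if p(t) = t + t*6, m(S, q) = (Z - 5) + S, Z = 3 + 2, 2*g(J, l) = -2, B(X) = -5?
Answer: -14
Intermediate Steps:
g(J, l) = -1 (g(J, l) = (½)*(-2) = -1)
Z = 5
m(S, q) = S (m(S, q) = (5 - 5) + S = 0 + S = S)
p(t) = 7*t (p(t) = t + 6*t = 7*t)
U + g(0, B(6))*p(m(2, 6)) = 0 - 7*2 = 0 - 1*14 = 0 - 14 = -14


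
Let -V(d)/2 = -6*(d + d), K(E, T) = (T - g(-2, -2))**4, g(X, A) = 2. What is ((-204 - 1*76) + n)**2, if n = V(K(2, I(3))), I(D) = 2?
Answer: 78400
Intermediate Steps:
K(E, T) = (-2 + T)**4 (K(E, T) = (T - 1*2)**4 = (T - 2)**4 = (-2 + T)**4)
V(d) = 24*d (V(d) = -(-12)*(d + d) = -(-12)*2*d = -(-24)*d = 24*d)
n = 0 (n = 24*(-2 + 2)**4 = 24*0**4 = 24*0 = 0)
((-204 - 1*76) + n)**2 = ((-204 - 1*76) + 0)**2 = ((-204 - 76) + 0)**2 = (-280 + 0)**2 = (-280)**2 = 78400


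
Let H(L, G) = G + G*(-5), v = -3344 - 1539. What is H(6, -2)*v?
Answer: -39064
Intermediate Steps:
v = -4883
H(L, G) = -4*G (H(L, G) = G - 5*G = -4*G)
H(6, -2)*v = -4*(-2)*(-4883) = 8*(-4883) = -39064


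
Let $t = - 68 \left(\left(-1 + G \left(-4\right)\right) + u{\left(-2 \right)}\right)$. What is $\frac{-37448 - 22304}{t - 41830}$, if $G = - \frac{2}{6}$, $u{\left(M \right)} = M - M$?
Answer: $\frac{89628}{62779} \approx 1.4277$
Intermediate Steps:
$u{\left(M \right)} = 0$
$G = - \frac{1}{3}$ ($G = \left(-2\right) \frac{1}{6} = - \frac{1}{3} \approx -0.33333$)
$t = - \frac{68}{3}$ ($t = - 68 \left(\left(-1 - - \frac{4}{3}\right) + 0\right) = - 68 \left(\left(-1 + \frac{4}{3}\right) + 0\right) = - 68 \left(\frac{1}{3} + 0\right) = \left(-68\right) \frac{1}{3} = - \frac{68}{3} \approx -22.667$)
$\frac{-37448 - 22304}{t - 41830} = \frac{-37448 - 22304}{- \frac{68}{3} - 41830} = - \frac{59752}{- \frac{125558}{3}} = \left(-59752\right) \left(- \frac{3}{125558}\right) = \frac{89628}{62779}$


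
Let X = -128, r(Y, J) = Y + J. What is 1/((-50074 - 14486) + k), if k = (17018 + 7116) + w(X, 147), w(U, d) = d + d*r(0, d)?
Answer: -1/18670 ≈ -5.3562e-5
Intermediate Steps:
r(Y, J) = J + Y
w(U, d) = d + d**2 (w(U, d) = d + d*(d + 0) = d + d*d = d + d**2)
k = 45890 (k = (17018 + 7116) + 147*(1 + 147) = 24134 + 147*148 = 24134 + 21756 = 45890)
1/((-50074 - 14486) + k) = 1/((-50074 - 14486) + 45890) = 1/(-64560 + 45890) = 1/(-18670) = -1/18670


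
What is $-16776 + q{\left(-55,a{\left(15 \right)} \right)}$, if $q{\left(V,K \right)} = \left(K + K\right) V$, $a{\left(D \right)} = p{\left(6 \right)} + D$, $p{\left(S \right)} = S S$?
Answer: $-22386$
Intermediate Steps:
$p{\left(S \right)} = S^{2}$
$a{\left(D \right)} = 36 + D$ ($a{\left(D \right)} = 6^{2} + D = 36 + D$)
$q{\left(V,K \right)} = 2 K V$
$-16776 + q{\left(-55,a{\left(15 \right)} \right)} = -16776 + 2 \left(36 + 15\right) \left(-55\right) = -16776 + 2 \cdot 51 \left(-55\right) = -16776 - 5610 = -22386$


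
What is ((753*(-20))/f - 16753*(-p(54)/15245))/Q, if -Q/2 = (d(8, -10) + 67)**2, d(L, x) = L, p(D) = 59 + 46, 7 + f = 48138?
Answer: -5629064521/550317821250 ≈ -0.010229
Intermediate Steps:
f = 48131 (f = -7 + 48138 = 48131)
p(D) = 105
Q = -11250 (Q = -2*(8 + 67)**2 = -2*75**2 = -2*5625 = -11250)
((753*(-20))/f - 16753*(-p(54)/15245))/Q = ((753*(-20))/48131 - 16753/((-15245/105)))/(-11250) = (-15060*1/48131 - 16753/((-15245*1/105)))*(-1/11250) = (-15060/48131 - 16753/(-3049/21))*(-1/11250) = (-15060/48131 - 16753*(-21/3049))*(-1/11250) = (-15060/48131 + 351813/3049)*(-1/11250) = (16887193563/146751419)*(-1/11250) = -5629064521/550317821250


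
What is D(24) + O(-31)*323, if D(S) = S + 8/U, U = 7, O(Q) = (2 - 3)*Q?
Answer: 70267/7 ≈ 10038.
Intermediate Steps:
O(Q) = -Q
D(S) = 8/7 + S (D(S) = S + 8/7 = 8/7 + S)
D(24) + O(-31)*323 = (8/7 + 24) - 1*(-31)*323 = 176/7 + 31*323 = 176/7 + 10013 = 70267/7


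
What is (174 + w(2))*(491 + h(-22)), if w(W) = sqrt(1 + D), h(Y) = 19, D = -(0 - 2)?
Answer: 88740 + 510*sqrt(3) ≈ 89623.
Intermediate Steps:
D = 2 (D = -1*(-2) = 2)
w(W) = sqrt(3) (w(W) = sqrt(1 + 2) = sqrt(3))
(174 + w(2))*(491 + h(-22)) = (174 + sqrt(3))*(491 + 19) = (174 + sqrt(3))*510 = 88740 + 510*sqrt(3)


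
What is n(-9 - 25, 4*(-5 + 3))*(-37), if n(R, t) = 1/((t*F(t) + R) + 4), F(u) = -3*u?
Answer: ⅙ ≈ 0.16667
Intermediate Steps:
n(R, t) = 1/(4 + R - 3*t²) (n(R, t) = 1/((t*(-3*t) + R) + 4) = 1/((-3*t² + R) + 4) = 1/((R - 3*t²) + 4) = 1/(4 + R - 3*t²))
n(-9 - 25, 4*(-5 + 3))*(-37) = -37/(4 + (-9 - 25) - 3*16*(-5 + 3)²) = -37/(4 - 34 - 3*(4*(-2))²) = -37/(4 - 34 - 3*(-8)²) = -37/(4 - 34 - 3*64) = -37/(4 - 34 - 192) = -37/(-222) = -1/222*(-37) = ⅙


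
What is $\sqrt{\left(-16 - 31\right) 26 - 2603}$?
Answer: $15 i \sqrt{17} \approx 61.847 i$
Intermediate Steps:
$\sqrt{\left(-16 - 31\right) 26 - 2603} = \sqrt{\left(-47\right) 26 - 2603} = \sqrt{-1222 - 2603} = \sqrt{-3825} = 15 i \sqrt{17}$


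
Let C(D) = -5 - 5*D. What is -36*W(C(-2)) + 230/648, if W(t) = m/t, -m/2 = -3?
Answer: -69409/1620 ≈ -42.845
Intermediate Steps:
m = 6 (m = -2*(-3) = 6)
W(t) = 6/t
-36*W(C(-2)) + 230/648 = -216/(-5 - 5*(-2)) + 230/648 = -216/(-5 + 10) + 230*(1/648) = -216/5 + 115/324 = -69409/1620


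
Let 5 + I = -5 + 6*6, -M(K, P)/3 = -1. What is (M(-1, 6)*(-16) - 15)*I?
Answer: -1638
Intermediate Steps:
M(K, P) = 3 (M(K, P) = -3*(-1) = 3)
I = 26 (I = -5 + (-5 + 6*6) = -5 + (-5 + 36) = -5 + 31 = 26)
(M(-1, 6)*(-16) - 15)*I = (3*(-16) - 15)*26 = (-48 - 15)*26 = -63*26 = -1638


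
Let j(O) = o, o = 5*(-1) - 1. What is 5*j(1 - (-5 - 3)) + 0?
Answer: -30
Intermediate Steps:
o = -6 (o = -5 - 1 = -6)
j(O) = -6
5*j(1 - (-5 - 3)) + 0 = 5*(-6) + 0 = -30 + 0 = -30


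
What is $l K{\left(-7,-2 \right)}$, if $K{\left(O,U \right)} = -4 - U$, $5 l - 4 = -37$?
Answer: $\frac{66}{5} \approx 13.2$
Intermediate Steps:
$l = - \frac{33}{5}$ ($l = \frac{4}{5} + \frac{1}{5} \left(-37\right) = \frac{4}{5} - \frac{37}{5} = - \frac{33}{5} \approx -6.6$)
$l K{\left(-7,-2 \right)} = - \frac{33 \left(-4 - -2\right)}{5} = - \frac{33 \left(-4 + 2\right)}{5} = \left(- \frac{33}{5}\right) \left(-2\right) = \frac{66}{5}$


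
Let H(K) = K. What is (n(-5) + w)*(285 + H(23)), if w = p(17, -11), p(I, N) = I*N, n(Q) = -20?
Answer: -63756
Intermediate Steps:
w = -187 (w = 17*(-11) = -187)
(n(-5) + w)*(285 + H(23)) = (-20 - 187)*(285 + 23) = -207*308 = -63756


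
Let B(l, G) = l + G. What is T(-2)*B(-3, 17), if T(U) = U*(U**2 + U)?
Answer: -56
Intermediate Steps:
B(l, G) = G + l
T(U) = U*(U + U**2)
T(-2)*B(-3, 17) = ((-2)**2*(1 - 2))*(17 - 3) = (4*(-1))*14 = -4*14 = -56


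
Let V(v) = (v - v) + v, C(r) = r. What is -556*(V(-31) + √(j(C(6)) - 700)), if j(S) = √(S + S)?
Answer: 17236 - 556*√(-700 + 2*√3) ≈ 17236.0 - 14674.0*I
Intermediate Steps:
j(S) = √2*√S (j(S) = √(2*S) = √2*√S)
V(v) = v (V(v) = 0 + v = v)
-556*(V(-31) + √(j(C(6)) - 700)) = -556*(-31 + √(√2*√6 - 700)) = -556*(-31 + √(2*√3 - 700)) = -556*(-31 + √(-700 + 2*√3)) = 17236 - 556*√(-700 + 2*√3)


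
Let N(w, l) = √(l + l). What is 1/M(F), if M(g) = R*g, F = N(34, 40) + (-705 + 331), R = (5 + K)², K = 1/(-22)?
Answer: -45254/415229069 - 484*√5/415229069 ≈ -0.00011159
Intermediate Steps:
K = -1/22 ≈ -0.045455
N(w, l) = √2*√l (N(w, l) = √(2*l) = √2*√l)
R = 11881/484 (R = (5 - 1/22)² = (109/22)² = 11881/484 ≈ 24.548)
F = -374 + 4*√5 (F = √2*√40 + (-705 + 331) = √2*(2*√10) - 374 = 4*√5 - 374 = -374 + 4*√5 ≈ -365.06)
M(g) = 11881*g/484
1/M(F) = 1/(11881*(-374 + 4*√5)/484) = 1/(-201977/22 + 11881*√5/121)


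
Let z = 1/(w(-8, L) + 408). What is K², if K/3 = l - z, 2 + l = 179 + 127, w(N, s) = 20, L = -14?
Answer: 152359850889/183184 ≈ 8.3173e+5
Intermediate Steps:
l = 304 (l = -2 + (179 + 127) = -2 + 306 = 304)
z = 1/428 (z = 1/(20 + 408) = 1/428 ≈ 0.0023364)
K = 390333/428 (K = 3*(304 - 1*1/428) = 3*(304 - 1/428) = 3*(130111/428) = 390333/428 ≈ 911.99)
K² = (390333/428)² = 152359850889/183184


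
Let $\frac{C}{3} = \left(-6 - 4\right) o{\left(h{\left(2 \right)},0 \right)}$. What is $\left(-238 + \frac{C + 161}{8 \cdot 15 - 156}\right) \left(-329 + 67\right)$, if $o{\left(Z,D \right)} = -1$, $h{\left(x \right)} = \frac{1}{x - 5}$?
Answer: $\frac{1147429}{18} \approx 63746.0$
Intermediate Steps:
$h{\left(x \right)} = \frac{1}{-5 + x}$
$C = 30$ ($C = 3 \left(-6 - 4\right) \left(-1\right) = 3 \left(\left(-10\right) \left(-1\right)\right) = 3 \cdot 10 = 30$)
$\left(-238 + \frac{C + 161}{8 \cdot 15 - 156}\right) \left(-329 + 67\right) = \left(-238 + \frac{30 + 161}{8 \cdot 15 - 156}\right) \left(-329 + 67\right) = \left(-238 + \frac{191}{120 - 156}\right) \left(-262\right) = \left(-238 + \frac{191}{-36}\right) \left(-262\right) = \left(-238 + 191 \left(- \frac{1}{36}\right)\right) \left(-262\right) = \left(-238 - \frac{191}{36}\right) \left(-262\right) = \left(- \frac{8759}{36}\right) \left(-262\right) = \frac{1147429}{18}$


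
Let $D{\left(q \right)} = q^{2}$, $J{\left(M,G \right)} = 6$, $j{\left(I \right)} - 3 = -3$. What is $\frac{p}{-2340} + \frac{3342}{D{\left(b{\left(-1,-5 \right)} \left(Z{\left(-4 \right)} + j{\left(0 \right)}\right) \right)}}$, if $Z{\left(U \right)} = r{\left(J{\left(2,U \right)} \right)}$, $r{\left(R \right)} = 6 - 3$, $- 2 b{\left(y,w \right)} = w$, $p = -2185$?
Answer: $\frac{706061}{11700} \approx 60.347$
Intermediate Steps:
$b{\left(y,w \right)} = - \frac{w}{2}$
$j{\left(I \right)} = 0$ ($j{\left(I \right)} = 3 - 3 = 0$)
$r{\left(R \right)} = 3$ ($r{\left(R \right)} = 6 - 3 = 3$)
$Z{\left(U \right)} = 3$
$\frac{p}{-2340} + \frac{3342}{D{\left(b{\left(-1,-5 \right)} \left(Z{\left(-4 \right)} + j{\left(0 \right)}\right) \right)}} = - \frac{2185}{-2340} + \frac{3342}{\left(\left(- \frac{1}{2}\right) \left(-5\right) \left(3 + 0\right)\right)^{2}} = \left(-2185\right) \left(- \frac{1}{2340}\right) + \frac{3342}{\left(\frac{5}{2} \cdot 3\right)^{2}} = \frac{437}{468} + \frac{3342}{\left(\frac{15}{2}\right)^{2}} = \frac{437}{468} + \frac{3342}{\frac{225}{4}} = \frac{437}{468} + 3342 \cdot \frac{4}{225} = \frac{437}{468} + \frac{4456}{75} = \frac{706061}{11700}$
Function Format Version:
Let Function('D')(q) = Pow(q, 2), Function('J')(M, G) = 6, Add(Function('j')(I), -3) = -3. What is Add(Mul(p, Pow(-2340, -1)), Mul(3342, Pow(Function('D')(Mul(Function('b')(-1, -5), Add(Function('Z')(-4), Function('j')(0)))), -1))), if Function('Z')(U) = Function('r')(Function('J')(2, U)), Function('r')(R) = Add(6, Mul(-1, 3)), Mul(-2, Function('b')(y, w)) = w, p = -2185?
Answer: Rational(706061, 11700) ≈ 60.347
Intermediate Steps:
Function('b')(y, w) = Mul(Rational(-1, 2), w)
Function('j')(I) = 0 (Function('j')(I) = Add(3, -3) = 0)
Function('r')(R) = 3 (Function('r')(R) = Add(6, -3) = 3)
Function('Z')(U) = 3
Add(Mul(p, Pow(-2340, -1)), Mul(3342, Pow(Function('D')(Mul(Function('b')(-1, -5), Add(Function('Z')(-4), Function('j')(0)))), -1))) = Add(Mul(-2185, Pow(-2340, -1)), Mul(3342, Pow(Pow(Mul(Mul(Rational(-1, 2), -5), Add(3, 0)), 2), -1))) = Add(Mul(-2185, Rational(-1, 2340)), Mul(3342, Pow(Pow(Mul(Rational(5, 2), 3), 2), -1))) = Add(Rational(437, 468), Mul(3342, Pow(Pow(Rational(15, 2), 2), -1))) = Add(Rational(437, 468), Mul(3342, Pow(Rational(225, 4), -1))) = Add(Rational(437, 468), Mul(3342, Rational(4, 225))) = Add(Rational(437, 468), Rational(4456, 75)) = Rational(706061, 11700)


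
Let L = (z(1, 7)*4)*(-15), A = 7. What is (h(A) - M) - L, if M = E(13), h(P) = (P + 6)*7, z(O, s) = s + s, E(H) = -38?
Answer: 969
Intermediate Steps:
z(O, s) = 2*s
h(P) = 42 + 7*P (h(P) = (6 + P)*7 = 42 + 7*P)
M = -38
L = -840 (L = ((2*7)*4)*(-15) = (14*4)*(-15) = 56*(-15) = -840)
(h(A) - M) - L = ((42 + 7*7) - 1*(-38)) - 1*(-840) = ((42 + 49) + 38) + 840 = (91 + 38) + 840 = 129 + 840 = 969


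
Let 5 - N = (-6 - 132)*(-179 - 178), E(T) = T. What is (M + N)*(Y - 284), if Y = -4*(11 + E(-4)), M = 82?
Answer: 15343848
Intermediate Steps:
Y = -28 (Y = -4*(11 - 4) = -4*7 = -28)
N = -49261 (N = 5 - (-6 - 132)*(-179 - 178) = 5 - (-138)*(-357) = 5 - 1*49266 = 5 - 49266 = -49261)
(M + N)*(Y - 284) = (82 - 49261)*(-28 - 284) = -49179*(-312) = 15343848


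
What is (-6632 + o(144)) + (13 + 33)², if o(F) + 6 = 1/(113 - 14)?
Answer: -447677/99 ≈ -4522.0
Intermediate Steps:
o(F) = -593/99 (o(F) = -6 + 1/(113 - 14) = -6 + 1/99 = -593/99)
(-6632 + o(144)) + (13 + 33)² = (-6632 - 593/99) + (13 + 33)² = -657161/99 + 46² = -657161/99 + 2116 = -447677/99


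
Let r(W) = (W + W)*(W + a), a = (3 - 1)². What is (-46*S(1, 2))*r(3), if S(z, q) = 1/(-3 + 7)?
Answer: -483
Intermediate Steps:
S(z, q) = ¼ (S(z, q) = 1/4 = ¼)
a = 4 (a = 2² = 4)
r(W) = 2*W*(4 + W) (r(W) = (W + W)*(W + 4) = (2*W)*(4 + W) = 2*W*(4 + W))
(-46*S(1, 2))*r(3) = (-46*¼)*(2*3*(4 + 3)) = -23*3*7 = -23/2*42 = -483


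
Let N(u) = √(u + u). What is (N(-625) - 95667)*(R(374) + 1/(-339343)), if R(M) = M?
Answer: -12141508520427/339343 + 3172857025*I*√2/339343 ≈ -3.5779e+7 + 13223.0*I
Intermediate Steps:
N(u) = √2*√u (N(u) = √(2*u) = √2*√u)
(N(-625) - 95667)*(R(374) + 1/(-339343)) = (√2*√(-625) - 95667)*(374 + 1/(-339343)) = (√2*(25*I) - 95667)*(374 - 1/339343) = (25*I*√2 - 95667)*(126914281/339343) = (-95667 + 25*I*√2)*(126914281/339343) = -12141508520427/339343 + 3172857025*I*√2/339343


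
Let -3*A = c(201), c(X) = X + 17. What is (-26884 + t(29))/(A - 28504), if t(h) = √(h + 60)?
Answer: 40326/42865 - 3*√89/85730 ≈ 0.94044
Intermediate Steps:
c(X) = 17 + X
A = -218/3 (A = -(17 + 201)/3 = -⅓*218 = -218/3 ≈ -72.667)
t(h) = √(60 + h)
(-26884 + t(29))/(A - 28504) = (-26884 + √(60 + 29))/(-218/3 - 28504) = (-26884 + √89)/(-85730/3) = (-26884 + √89)*(-3/85730) = 40326/42865 - 3*√89/85730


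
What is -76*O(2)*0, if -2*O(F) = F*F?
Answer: 0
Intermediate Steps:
O(F) = -F**2/2 (O(F) = -F*F/2 = -F**2/2)
-76*O(2)*0 = -76*(-1/2*2**2)*0 = -76*(-1/2*4)*0 = -(-152)*0 = -76*0 = 0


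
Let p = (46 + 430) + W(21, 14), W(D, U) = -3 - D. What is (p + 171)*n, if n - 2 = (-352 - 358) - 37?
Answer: -464135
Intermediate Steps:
p = 452 (p = (46 + 430) + (-3 - 1*21) = 476 + (-3 - 21) = 476 - 24 = 452)
n = -745 (n = 2 + ((-352 - 358) - 37) = 2 + (-710 - 37) = 2 - 747 = -745)
(p + 171)*n = (452 + 171)*(-745) = 623*(-745) = -464135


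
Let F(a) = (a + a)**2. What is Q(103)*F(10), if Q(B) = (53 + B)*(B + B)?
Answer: 12854400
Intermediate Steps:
Q(B) = 2*B*(53 + B) (Q(B) = (53 + B)*(2*B) = 2*B*(53 + B))
F(a) = 4*a**2 (F(a) = (2*a)**2 = 4*a**2)
Q(103)*F(10) = (2*103*(53 + 103))*(4*10**2) = (2*103*156)*(4*100) = 32136*400 = 12854400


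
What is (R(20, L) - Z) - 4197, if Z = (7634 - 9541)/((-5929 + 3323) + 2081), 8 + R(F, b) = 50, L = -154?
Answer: -2183282/525 ≈ -4158.6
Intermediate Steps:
R(F, b) = 42 (R(F, b) = -8 + 50 = 42)
Z = 1907/525 (Z = -1907/(-2606 + 2081) = -1907/(-525) = -1907*(-1/525) = 1907/525 ≈ 3.6324)
(R(20, L) - Z) - 4197 = (42 - 1*1907/525) - 4197 = (42 - 1907/525) - 4197 = 20143/525 - 4197 = -2183282/525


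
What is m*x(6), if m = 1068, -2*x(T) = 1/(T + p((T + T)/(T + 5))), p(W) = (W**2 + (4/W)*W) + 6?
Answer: -32307/1040 ≈ -31.064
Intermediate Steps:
p(W) = 10 + W**2 (p(W) = (W**2 + 4) + 6 = (4 + W**2) + 6 = 10 + W**2)
x(T) = -1/(2*(10 + T + 4*T**2/(5 + T)**2)) (x(T) = -1/(2*(T + (10 + ((T + T)/(T + 5))**2))) = -1/(2*(T + (10 + ((2*T)/(5 + T))**2))) = -1/(2*(T + (10 + (2*T/(5 + T))**2))) = -1/(2*(T + (10 + 4*T**2/(5 + T)**2))) = -1/(2*(10 + T + 4*T**2/(5 + T)**2)))
m*x(6) = 1068*((-25 - 1*6**2 - 10*6)/(2*(250 + 6**3 + 24*6**2 + 125*6))) = 1068*((-25 - 1*36 - 60)/(2*(250 + 216 + 24*36 + 750))) = 1068*((-25 - 36 - 60)/(2*(250 + 216 + 864 + 750))) = 1068*((1/2)*(-121)/2080) = 1068*((1/2)*(1/2080)*(-121)) = 1068*(-121/4160) = -32307/1040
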